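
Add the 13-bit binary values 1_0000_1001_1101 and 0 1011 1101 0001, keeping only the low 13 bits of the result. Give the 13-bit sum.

1110001101110

  1000010011101
+ 0101111010001
= 1110001101110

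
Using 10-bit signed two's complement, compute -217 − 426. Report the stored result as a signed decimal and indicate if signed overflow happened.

381; overflow

-217 → 1100100111
426 → 0110101010
Subtract via negate-and-add: invert 0110101010 + 1 = 1001010110 (i.e. -426).
  1100100111
+ 1001010110
= 0101111101  (discard carry-out 1)
Result 0101111101: MSB = 0 → value 381.
Both addends (after negating the subtrahend) are negative but the stored result is non-negative: signed overflow. The true value -217 − 426 = -643 lies outside [-512, 511].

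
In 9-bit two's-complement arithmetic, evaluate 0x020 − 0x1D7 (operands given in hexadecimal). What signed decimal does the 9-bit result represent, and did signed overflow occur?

73; no overflow

0x020 = 000100000 = 32 (signed)
0x1D7 = 111010111 = -41 (signed)
Subtract via negate-and-add: invert 111010111 + 1 = 000101001 (i.e. 41).
  000100000
+ 000101001
= 001001001
Result 001001001: MSB = 0 → value 73.
Both addends (after negating the subtrahend) are non-negative and so is the stored result: no signed overflow.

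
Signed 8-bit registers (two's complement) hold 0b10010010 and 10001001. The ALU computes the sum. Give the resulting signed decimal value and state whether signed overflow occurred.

27; overflow

0b10010010 → 10010010 = -110 (signed)
10001001 = -119 (signed)
  10010010
+ 10001001
= 00011011  (discard carry-out 1)
Result 00011011: MSB = 0 → value 27.
Both addends are negative but the stored result is non-negative: signed overflow. The true value -110 + (-119) = -229 lies outside [-128, 127].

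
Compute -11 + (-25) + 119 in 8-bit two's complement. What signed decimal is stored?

83

-11 + (-25) = -36 (11011100)
-36 + 119 = 83 (01010011)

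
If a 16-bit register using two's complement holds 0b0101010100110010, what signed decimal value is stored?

MSB is 0, so the value is non-negative: 0101010100110010 = 21810.

21810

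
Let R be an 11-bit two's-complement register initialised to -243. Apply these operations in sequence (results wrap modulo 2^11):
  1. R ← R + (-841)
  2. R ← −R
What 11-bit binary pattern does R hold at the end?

10000111100

Start: R = -243 = 11100001101.
R = -243 + (-841) = -1084; wraps to 964 = 01111000100
R = −(964) = -964 = 10000111100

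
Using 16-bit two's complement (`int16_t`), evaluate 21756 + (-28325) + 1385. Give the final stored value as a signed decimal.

21756 + (-28325) = -6569 (1110011001010111)
-6569 + 1385 = -5184 (1110101111000000)

-5184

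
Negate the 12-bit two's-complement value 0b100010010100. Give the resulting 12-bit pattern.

011101101100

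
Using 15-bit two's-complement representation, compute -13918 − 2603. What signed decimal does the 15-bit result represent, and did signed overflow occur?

-13918 → 100100110100010
2603 → 000101000101011
Subtract via negate-and-add: invert 000101000101011 + 1 = 111010111010101 (i.e. -2603).
  100100110100010
+ 111010111010101
= 011111101110111  (discard carry-out 1)
Result 011111101110111: MSB = 0 → value 16247.
Both addends (after negating the subtrahend) are negative but the stored result is non-negative: signed overflow. The true value -13918 − 2603 = -16521 lies outside [-16384, 16383].

16247; overflow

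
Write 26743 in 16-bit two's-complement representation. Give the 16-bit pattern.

26743 is non-negative, so write it directly in 16 bits: 0110100001110111.

0110100001110111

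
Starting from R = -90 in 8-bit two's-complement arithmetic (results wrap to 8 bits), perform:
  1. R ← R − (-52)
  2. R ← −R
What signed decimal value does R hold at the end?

38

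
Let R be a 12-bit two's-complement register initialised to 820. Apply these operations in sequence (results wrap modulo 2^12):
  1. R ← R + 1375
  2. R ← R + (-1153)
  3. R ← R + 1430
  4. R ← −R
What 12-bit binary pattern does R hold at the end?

Start: R = 820 = 001100110100.
R = 820 + 1375 = 2195; wraps to -1901 = 100010010011
R = -1901 + (-1153) = -3054; wraps to 1042 = 010000010010
R = 1042 + 1430 = 2472; wraps to -1624 = 100110101000
R = −(-1624) = 1624 = 011001011000

011001011000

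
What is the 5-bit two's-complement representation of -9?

|-9| = 9 = 01001 in 5 bits.
Invert the bits: 10110. Add 1: 10111.
Check: 10111 reads as 23 − 32 = -9.

10111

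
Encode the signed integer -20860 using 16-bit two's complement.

|-20860| = 20860 = 0101000101111100 in 16 bits.
Invert the bits: 1010111010000011. Add 1: 1010111010000100.

1010111010000100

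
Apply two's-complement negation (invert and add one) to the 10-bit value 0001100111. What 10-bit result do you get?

1110011001

Invert: 1110011000. Add 1: 1110011001.
Check: 0001100111 = 103, 1110011001 = -103.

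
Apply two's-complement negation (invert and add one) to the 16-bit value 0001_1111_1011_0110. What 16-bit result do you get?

1110000001001010

Invert: 1110000001001001. Add 1: 1110000001001010.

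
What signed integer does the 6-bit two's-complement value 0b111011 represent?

-5

MSB is 1, so the value is negative.
Invert: 000100. Add 1: 000101 = 5. So the value is −5.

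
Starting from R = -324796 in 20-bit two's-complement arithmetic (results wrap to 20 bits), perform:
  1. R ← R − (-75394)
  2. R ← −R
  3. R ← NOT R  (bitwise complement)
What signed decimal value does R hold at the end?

Start: R = -324796 = 10110000101101000100.
R = -324796 − (-75394) = -249402 = 11000011000111000110
R = −(-249402) = 249402 = 00111100111000111010
R = NOT 00111100111000111010 = 11000011000111000101 = -249403

-249403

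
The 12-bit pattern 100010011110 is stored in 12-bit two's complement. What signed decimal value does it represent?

-1890

MSB is 1, so the value is negative.
Invert: 011101100001. Add 1: 011101100010 = 1890. So the value is −1890.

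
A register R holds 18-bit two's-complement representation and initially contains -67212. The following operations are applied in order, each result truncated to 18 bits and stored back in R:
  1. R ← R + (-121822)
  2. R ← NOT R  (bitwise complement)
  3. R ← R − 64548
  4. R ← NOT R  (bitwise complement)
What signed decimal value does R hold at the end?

-124486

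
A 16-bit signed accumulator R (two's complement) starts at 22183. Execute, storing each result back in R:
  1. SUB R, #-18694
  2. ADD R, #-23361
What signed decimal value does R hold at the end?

Start: R = 22183 = 0101011010100111.
R = 22183 − (-18694) = 40877; wraps to -24659 = 1001111110101101
R = -24659 + (-23361) = -48020; wraps to 17516 = 0100010001101100

17516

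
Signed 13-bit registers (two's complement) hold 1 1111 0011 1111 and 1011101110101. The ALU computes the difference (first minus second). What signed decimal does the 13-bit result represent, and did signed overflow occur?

1994; no overflow

1 1111 0011 1111 → 1111100111111 = -193 (signed)
1011101110101 = -2187 (signed)
Subtract via negate-and-add: invert 1011101110101 + 1 = 0100010001011 (i.e. 2187).
  1111100111111
+ 0100010001011
= 0011111001010  (discard carry-out 1)
Result 0011111001010: MSB = 0 → value 1994.
Addends (after negating the subtrahend) have opposite signs, so signed overflow cannot occur.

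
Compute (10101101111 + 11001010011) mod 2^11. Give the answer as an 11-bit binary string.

01111000010

  10101101111
+ 11001010011
= 01111000010  (discard carry-out 1)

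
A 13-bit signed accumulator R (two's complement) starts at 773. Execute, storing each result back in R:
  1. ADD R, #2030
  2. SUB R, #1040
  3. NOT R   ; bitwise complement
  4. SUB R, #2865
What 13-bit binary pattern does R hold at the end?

Start: R = 773 = 0001100000101.
R = 773 + 2030 = 2803 = 0101011110011
R = 2803 − 1040 = 1763 = 0011011100011
R = NOT 0011011100011 = 1100100011100 = -1764
R = -1764 − 2865 = -4629; wraps to 3563 = 0110111101011

0110111101011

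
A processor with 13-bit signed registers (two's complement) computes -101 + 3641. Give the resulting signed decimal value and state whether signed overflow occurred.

-101 → 1111110011011
3641 → 0111000111001
  1111110011011
+ 0111000111001
= 0110111010100  (discard carry-out 1)
Result 0110111010100: MSB = 0 → value 3540.
Addends have opposite signs, so signed overflow cannot occur.

3540; no overflow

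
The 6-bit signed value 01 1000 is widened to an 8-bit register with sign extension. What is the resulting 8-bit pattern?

00011000

MSB of 011000 is 0; replicate it into the new high bits.
00|011000 → 00011000 (still 24).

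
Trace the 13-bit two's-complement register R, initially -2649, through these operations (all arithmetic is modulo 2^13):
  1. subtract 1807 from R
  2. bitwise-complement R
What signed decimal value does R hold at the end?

-3737

Start: R = -2649 = 1010110100111.
R = -2649 − 1807 = -4456; wraps to 3736 = 0111010011000
R = NOT 0111010011000 = 1000101100111 = -3737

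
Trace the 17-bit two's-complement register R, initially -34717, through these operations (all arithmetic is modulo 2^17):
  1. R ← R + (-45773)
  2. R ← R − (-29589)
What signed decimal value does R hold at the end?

Start: R = -34717 = 10111100001100011.
R = -34717 + (-45773) = -80490; wraps to 50582 = 01100010110010110
R = 50582 − (-29589) = 80171; wraps to -50901 = 10011100100101011

-50901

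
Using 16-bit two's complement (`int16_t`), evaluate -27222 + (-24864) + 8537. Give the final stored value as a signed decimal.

21987

-27222 + (-24864) = -52086 → wraps to 13450 (0011010010001010)
13450 + 8537 = 21987 (0101010111100011)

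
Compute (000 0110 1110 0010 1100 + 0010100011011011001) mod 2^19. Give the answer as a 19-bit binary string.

0011011010100000101

  0000110111000101100
+ 0010100011011011001
= 0011011010100000101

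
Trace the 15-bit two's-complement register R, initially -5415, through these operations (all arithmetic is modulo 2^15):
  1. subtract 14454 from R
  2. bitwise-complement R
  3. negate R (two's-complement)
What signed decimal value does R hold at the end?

Start: R = -5415 = 110101011011001.
R = -5415 − 14454 = -19869; wraps to 12899 = 011001001100011
R = NOT 011001001100011 = 100110110011100 = -12900
R = −(-12900) = 12900 = 011001001100100

12900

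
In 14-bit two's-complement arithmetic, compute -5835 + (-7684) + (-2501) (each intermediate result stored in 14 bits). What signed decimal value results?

364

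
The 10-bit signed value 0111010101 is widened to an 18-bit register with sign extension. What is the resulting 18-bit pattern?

000000000111010101

MSB of 0111010101 is 0; replicate it into the new high bits.
00000000|0111010101 → 000000000111010101 (still 469).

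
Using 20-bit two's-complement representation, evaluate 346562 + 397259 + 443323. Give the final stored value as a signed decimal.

346562 + 397259 = 743821 → wraps to -304755 (10110101100110001101)
-304755 + 443323 = 138568 (00100001110101001000)

138568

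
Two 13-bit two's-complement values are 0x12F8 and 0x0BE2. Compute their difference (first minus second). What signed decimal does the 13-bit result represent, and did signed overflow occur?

1814; overflow

0x12F8 = 1001011111000 = -3336 (signed)
0x0BE2 = 0101111100010 = 3042 (signed)
Subtract via negate-and-add: invert 0101111100010 + 1 = 1010000011110 (i.e. -3042).
  1001011111000
+ 1010000011110
= 0011100010110  (discard carry-out 1)
Result 0011100010110: MSB = 0 → value 1814.
Both addends (after negating the subtrahend) are negative but the stored result is non-negative: signed overflow. The true value -3336 − 3042 = -6378 lies outside [-4096, 4095].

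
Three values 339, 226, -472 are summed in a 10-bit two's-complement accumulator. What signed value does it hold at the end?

93

339 + 226 = 565 → wraps to -459 (1000110101)
-459 + (-472) = -931 → wraps to 93 (0001011101)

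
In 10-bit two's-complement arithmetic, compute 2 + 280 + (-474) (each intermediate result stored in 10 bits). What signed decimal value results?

-192

2 + 280 = 282 (0100011010)
282 + (-474) = -192 (1101000000)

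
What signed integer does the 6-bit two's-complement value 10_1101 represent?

-19

MSB is 1, so the value is negative.
Invert: 010010. Add 1: 010011 = 19. So the value is −19.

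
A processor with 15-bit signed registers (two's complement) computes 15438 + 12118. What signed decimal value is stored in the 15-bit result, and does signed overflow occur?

-5212; overflow

15438 → 011110001001110
12118 → 010111101010110
  011110001001110
+ 010111101010110
= 110101110100100
Result 110101110100100: MSB = 1 → 27556 − 32768 = -5212.
Both addends are non-negative but the stored result is negative: signed overflow. The true value 15438 + 12118 = 27556 lies outside [-16384, 16383].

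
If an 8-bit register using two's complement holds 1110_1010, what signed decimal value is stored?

MSB is 1, so the value is negative.
Invert: 00010101. Add 1: 00010110 = 22. So the value is −22.

-22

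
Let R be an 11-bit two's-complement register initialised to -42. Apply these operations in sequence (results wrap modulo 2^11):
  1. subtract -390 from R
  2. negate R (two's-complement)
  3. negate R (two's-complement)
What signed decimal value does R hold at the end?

348

Start: R = -42 = 11111010110.
R = -42 − (-390) = 348 = 00101011100
R = −(348) = -348 = 11010100100
R = −(-348) = 348 = 00101011100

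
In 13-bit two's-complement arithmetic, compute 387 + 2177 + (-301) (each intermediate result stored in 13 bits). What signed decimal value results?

2263

387 + 2177 = 2564 (0101000000100)
2564 + (-301) = 2263 (0100011010111)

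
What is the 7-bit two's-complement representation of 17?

0010001

17 is non-negative, so write it directly in 7 bits: 0010001.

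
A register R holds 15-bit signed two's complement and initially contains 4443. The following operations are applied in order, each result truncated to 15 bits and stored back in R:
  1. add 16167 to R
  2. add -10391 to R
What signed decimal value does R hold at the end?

10219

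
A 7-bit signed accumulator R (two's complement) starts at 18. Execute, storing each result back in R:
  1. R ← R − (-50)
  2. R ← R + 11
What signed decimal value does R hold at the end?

-49

Start: R = 18 = 0010010.
R = 18 − (-50) = 68; wraps to -60 = 1000100
R = -60 + 11 = -49 = 1001111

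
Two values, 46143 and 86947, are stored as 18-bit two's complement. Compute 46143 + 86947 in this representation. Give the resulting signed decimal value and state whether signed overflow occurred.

-129054; overflow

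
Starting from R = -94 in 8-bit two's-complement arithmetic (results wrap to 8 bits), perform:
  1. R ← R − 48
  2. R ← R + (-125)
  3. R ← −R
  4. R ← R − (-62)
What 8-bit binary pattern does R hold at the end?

01001001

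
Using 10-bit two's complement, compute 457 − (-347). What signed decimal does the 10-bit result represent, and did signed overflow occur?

-220; overflow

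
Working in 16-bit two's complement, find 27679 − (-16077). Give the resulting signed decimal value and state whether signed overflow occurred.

-21780; overflow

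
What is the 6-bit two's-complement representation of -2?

|-2| = 2 = 000010 in 6 bits.
Invert the bits: 111101. Add 1: 111110.

111110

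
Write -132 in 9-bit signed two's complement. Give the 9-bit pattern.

101111100

|-132| = 132 = 010000100 in 9 bits.
Invert the bits: 101111011. Add 1: 101111100.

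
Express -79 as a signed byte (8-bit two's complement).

10110001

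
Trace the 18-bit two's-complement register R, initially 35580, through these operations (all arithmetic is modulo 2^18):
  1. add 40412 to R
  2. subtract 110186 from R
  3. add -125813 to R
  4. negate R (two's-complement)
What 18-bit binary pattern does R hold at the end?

100111000100000111

Start: R = 35580 = 001000101011111100.
R = 35580 + 40412 = 75992 = 010010100011011000
R = 75992 − 110186 = -34194 = 110111101001101110
R = -34194 + (-125813) = -160007; wraps to 102137 = 011000111011111001
R = −(102137) = -102137 = 100111000100000111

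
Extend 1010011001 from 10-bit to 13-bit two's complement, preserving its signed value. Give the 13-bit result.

1111010011001

MSB of 1010011001 is 1; replicate it into the new high bits.
111|1010011001 → 1111010011001 (still -359).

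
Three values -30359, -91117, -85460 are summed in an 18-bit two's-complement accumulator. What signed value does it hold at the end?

55208

-30359 + (-91117) = -121476 (100010010101111100)
-121476 + (-85460) = -206936 → wraps to 55208 (001101011110101000)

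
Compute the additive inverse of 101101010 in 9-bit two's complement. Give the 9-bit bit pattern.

Invert: 010010101. Add 1: 010010110.
Check: 101101010 = -150, 010010110 = 150.

010010110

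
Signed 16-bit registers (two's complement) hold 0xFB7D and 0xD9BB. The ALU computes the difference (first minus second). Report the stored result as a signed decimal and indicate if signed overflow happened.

8642; no overflow

0xFB7D = 1111101101111101 = -1155 (signed)
0xD9BB = 1101100110111011 = -9797 (signed)
Subtract via negate-and-add: invert 1101100110111011 + 1 = 0010011001000101 (i.e. 9797).
  1111101101111101
+ 0010011001000101
= 0010000111000010  (discard carry-out 1)
Result 0010000111000010: MSB = 0 → value 8642.
Addends (after negating the subtrahend) have opposite signs, so signed overflow cannot occur.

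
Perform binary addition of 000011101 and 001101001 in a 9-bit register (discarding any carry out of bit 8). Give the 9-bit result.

  000011101
+ 001101001
= 010000110

010000110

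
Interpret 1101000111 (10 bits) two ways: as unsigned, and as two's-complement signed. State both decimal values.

Unsigned: 1101000111 = 839.
Signed: MSB=1 → 839 − 1024 = -185.

unsigned = 839, signed = -185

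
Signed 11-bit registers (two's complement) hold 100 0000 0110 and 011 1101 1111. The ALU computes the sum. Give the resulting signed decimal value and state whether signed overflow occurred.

-27; no overflow

100 0000 0110 → 10000000110 = -1018 (signed)
011 1101 1111 → 01111011111 = 991 (signed)
  10000000110
+ 01111011111
= 11111100101
Result 11111100101: MSB = 1 → 2021 − 2048 = -27.
Addends have opposite signs, so signed overflow cannot occur.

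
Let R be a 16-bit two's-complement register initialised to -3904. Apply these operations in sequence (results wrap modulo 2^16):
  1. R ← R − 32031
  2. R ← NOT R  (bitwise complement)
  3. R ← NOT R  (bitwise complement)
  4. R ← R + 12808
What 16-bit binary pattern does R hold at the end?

Start: R = -3904 = 1111000011000000.
R = -3904 − 32031 = -35935; wraps to 29601 = 0111001110100001
R = NOT 0111001110100001 = 1000110001011110 = -29602
R = NOT 1000110001011110 = 0111001110100001 = 29601
R = 29601 + 12808 = 42409; wraps to -23127 = 1010010110101001

1010010110101001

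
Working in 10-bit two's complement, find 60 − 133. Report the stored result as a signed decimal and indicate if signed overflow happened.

60 → 0000111100
133 → 0010000101
Subtract via negate-and-add: invert 0010000101 + 1 = 1101111011 (i.e. -133).
  0000111100
+ 1101111011
= 1110110111
Result 1110110111: MSB = 1 → 951 − 1024 = -73.
Addends (after negating the subtrahend) have opposite signs, so signed overflow cannot occur.

-73; no overflow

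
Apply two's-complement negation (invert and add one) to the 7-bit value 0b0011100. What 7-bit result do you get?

1100100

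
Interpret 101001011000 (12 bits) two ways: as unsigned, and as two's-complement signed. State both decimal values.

unsigned = 2648, signed = -1448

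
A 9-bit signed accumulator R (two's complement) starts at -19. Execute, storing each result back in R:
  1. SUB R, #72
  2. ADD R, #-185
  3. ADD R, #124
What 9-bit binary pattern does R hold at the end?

Start: R = -19 = 111101101.
R = -19 − 72 = -91 = 110100101
R = -91 + (-185) = -276; wraps to 236 = 011101100
R = 236 + 124 = 360; wraps to -152 = 101101000

101101000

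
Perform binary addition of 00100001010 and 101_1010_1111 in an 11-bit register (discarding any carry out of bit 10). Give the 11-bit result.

11010111001

  00100001010
+ 10110101111
= 11010111001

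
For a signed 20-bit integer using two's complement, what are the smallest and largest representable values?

min = -524288, max = 524287

Minimum: −2^19 = -524288.
Maximum: 2^19 − 1 = 524287.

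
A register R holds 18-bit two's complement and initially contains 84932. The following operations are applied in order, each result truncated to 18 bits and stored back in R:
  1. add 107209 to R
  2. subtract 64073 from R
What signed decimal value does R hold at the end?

128068

Start: R = 84932 = 010100101111000100.
R = 84932 + 107209 = 192141; wraps to -70003 = 101110111010001101
R = -70003 − 64073 = -134076; wraps to 128068 = 011111010001000100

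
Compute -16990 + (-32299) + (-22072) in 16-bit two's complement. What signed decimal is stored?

-5825

-16990 + (-32299) = -49289 → wraps to 16247 (0011111101110111)
16247 + (-22072) = -5825 (1110100100111111)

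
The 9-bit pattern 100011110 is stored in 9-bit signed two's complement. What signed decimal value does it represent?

MSB is 1, so the value is negative.
Unsigned reading: 286. Subtract 2^9 = 512: 286 − 512 = -226.

-226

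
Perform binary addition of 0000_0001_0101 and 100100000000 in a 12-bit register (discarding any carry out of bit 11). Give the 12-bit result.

100100010101

  000000010101
+ 100100000000
= 100100010101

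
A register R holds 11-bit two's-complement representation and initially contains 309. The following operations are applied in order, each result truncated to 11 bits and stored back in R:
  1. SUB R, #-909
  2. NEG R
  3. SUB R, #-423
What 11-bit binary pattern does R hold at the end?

10011100101

Start: R = 309 = 00100110101.
R = 309 − (-909) = 1218; wraps to -830 = 10011000010
R = −(-830) = 830 = 01100111110
R = 830 − (-423) = 1253; wraps to -795 = 10011100101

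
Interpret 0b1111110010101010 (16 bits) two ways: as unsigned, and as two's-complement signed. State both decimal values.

unsigned = 64682, signed = -854

Unsigned: 1111110010101010 = 64682.
Signed: MSB=1 → 64682 − 65536 = -854.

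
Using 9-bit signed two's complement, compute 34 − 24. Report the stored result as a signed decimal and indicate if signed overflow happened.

10; no overflow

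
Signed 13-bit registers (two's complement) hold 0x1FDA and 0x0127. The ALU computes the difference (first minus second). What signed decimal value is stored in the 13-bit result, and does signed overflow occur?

-333; no overflow

0x1FDA = 1111111011010 = -38 (signed)
0x0127 = 0000100100111 = 295 (signed)
Subtract via negate-and-add: invert 0000100100111 + 1 = 1111011011001 (i.e. -295).
  1111111011010
+ 1111011011001
= 1111010110011  (discard carry-out 1)
Result 1111010110011: MSB = 1 → 7859 − 8192 = -333.
Both addends (after negating the subtrahend) are negative and so is the stored result: no signed overflow.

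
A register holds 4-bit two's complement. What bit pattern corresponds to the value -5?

1011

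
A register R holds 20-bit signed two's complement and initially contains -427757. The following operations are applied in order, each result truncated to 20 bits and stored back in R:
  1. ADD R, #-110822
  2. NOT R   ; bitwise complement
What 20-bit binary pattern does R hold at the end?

10000011011111010010

Start: R = -427757 = 10010111100100010011.
R = -427757 + (-110822) = -538579; wraps to 509997 = 01111100100000101101
R = NOT 01111100100000101101 = 10000011011111010010 = -509998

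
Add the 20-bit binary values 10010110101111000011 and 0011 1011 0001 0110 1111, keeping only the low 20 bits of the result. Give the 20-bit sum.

11010001110100110010

  10010110101111000011
+ 00111011000101101111
= 11010001110100110010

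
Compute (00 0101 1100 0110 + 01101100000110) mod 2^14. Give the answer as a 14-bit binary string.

10000011001100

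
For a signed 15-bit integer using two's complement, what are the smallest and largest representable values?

min = -16384, max = 16383

Minimum: −2^14 = -16384.
Maximum: 2^14 − 1 = 16383.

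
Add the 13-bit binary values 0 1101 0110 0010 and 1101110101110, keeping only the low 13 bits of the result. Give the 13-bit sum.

  0110101100010
+ 1101110101110
= 0100100010000  (discard carry-out 1)

0100100010000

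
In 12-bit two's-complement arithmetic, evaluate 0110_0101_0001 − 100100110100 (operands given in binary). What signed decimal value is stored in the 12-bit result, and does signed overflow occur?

-739; overflow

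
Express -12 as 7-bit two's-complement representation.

1110100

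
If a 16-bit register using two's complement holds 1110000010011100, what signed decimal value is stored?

MSB is 1, so the value is negative.
Invert: 0001111101100011. Add 1: 0001111101100100 = 8036. So the value is −8036.

-8036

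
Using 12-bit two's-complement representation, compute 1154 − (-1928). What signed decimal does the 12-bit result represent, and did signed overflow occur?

1154 → 010010000010
-1928 → 100001111000
Subtract via negate-and-add: invert 100001111000 + 1 = 011110001000 (i.e. 1928).
  010010000010
+ 011110001000
= 110000001010
Result 110000001010: MSB = 1 → 3082 − 4096 = -1014.
Both addends (after negating the subtrahend) are non-negative but the stored result is negative: signed overflow. The true value 1154 − (-1928) = 3082 lies outside [-2048, 2047].

-1014; overflow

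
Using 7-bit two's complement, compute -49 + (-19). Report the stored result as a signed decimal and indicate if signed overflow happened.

60; overflow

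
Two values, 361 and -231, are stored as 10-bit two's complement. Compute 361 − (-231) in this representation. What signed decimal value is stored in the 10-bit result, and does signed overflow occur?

-432; overflow

361 → 0101101001
-231 → 1100011001
Subtract via negate-and-add: invert 1100011001 + 1 = 0011100111 (i.e. 231).
  0101101001
+ 0011100111
= 1001010000
Result 1001010000: MSB = 1 → 592 − 1024 = -432.
Both addends (after negating the subtrahend) are non-negative but the stored result is negative: signed overflow. The true value 361 − (-231) = 592 lies outside [-512, 511].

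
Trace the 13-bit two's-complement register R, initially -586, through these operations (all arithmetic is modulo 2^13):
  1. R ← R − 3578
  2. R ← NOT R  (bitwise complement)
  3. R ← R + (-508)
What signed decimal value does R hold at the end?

Start: R = -586 = 1110110110110.
R = -586 − 3578 = -4164; wraps to 4028 = 0111110111100
R = NOT 0111110111100 = 1000001000011 = -4029
R = -4029 + (-508) = -4537; wraps to 3655 = 0111001000111

3655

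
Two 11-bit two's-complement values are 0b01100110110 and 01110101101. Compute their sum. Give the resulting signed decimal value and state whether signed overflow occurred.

-285; overflow

0b01100110110 → 01100110110 = 822 (signed)
01110101101 = 941 (signed)
  01100110110
+ 01110101101
= 11011100011
Result 11011100011: MSB = 1 → 1763 − 2048 = -285.
Both addends are non-negative but the stored result is negative: signed overflow. The true value 822 + 941 = 1763 lies outside [-1024, 1023].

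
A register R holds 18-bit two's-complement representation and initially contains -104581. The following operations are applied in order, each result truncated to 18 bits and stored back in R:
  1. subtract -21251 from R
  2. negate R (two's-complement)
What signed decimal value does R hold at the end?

Start: R = -104581 = 100110011101111011.
R = -104581 − (-21251) = -83330 = 101011101001111110
R = −(-83330) = 83330 = 010100010110000010

83330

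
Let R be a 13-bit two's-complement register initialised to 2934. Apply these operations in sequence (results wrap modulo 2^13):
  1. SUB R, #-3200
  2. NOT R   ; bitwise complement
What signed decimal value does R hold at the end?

Start: R = 2934 = 0101101110110.
R = 2934 − (-3200) = 6134; wraps to -2058 = 1011111110110
R = NOT 1011111110110 = 0100000001001 = 2057

2057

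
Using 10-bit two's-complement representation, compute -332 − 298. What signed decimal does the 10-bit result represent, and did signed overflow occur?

-332 → 1010110100
298 → 0100101010
Subtract via negate-and-add: invert 0100101010 + 1 = 1011010110 (i.e. -298).
  1010110100
+ 1011010110
= 0110001010  (discard carry-out 1)
Result 0110001010: MSB = 0 → value 394.
Both addends (after negating the subtrahend) are negative but the stored result is non-negative: signed overflow. The true value -332 − 298 = -630 lies outside [-512, 511].

394; overflow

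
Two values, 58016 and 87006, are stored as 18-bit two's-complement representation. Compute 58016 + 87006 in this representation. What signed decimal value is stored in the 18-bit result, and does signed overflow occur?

58016 → 001110001010100000
87006 → 010101001111011110
  001110001010100000
+ 010101001111011110
= 100011011001111110
Result 100011011001111110: MSB = 1 → 145022 − 262144 = -117122.
Both addends are non-negative but the stored result is negative: signed overflow. The true value 58016 + 87006 = 145022 lies outside [-131072, 131071].

-117122; overflow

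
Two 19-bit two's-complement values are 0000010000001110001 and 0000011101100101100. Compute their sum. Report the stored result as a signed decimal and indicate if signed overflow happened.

0000010000001110001 = 8305 (signed)
0000011101100101100 = 15148 (signed)
  0000010000001110001
+ 0000011101100101100
= 0000101101110011101
Result 0000101101110011101: MSB = 0 → value 23453.
Both addends are non-negative and so is the stored result: no signed overflow.

23453; no overflow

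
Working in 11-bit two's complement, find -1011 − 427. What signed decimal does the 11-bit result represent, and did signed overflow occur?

-1011 → 10000001101
427 → 00110101011
Subtract via negate-and-add: invert 00110101011 + 1 = 11001010101 (i.e. -427).
  10000001101
+ 11001010101
= 01001100010  (discard carry-out 1)
Result 01001100010: MSB = 0 → value 610.
Both addends (after negating the subtrahend) are negative but the stored result is non-negative: signed overflow. The true value -1011 − 427 = -1438 lies outside [-1024, 1023].

610; overflow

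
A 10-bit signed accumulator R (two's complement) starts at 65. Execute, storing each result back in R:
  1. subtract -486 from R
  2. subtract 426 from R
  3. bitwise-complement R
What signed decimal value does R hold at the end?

Start: R = 65 = 0001000001.
R = 65 − (-486) = 551; wraps to -473 = 1000100111
R = -473 − 426 = -899; wraps to 125 = 0001111101
R = NOT 0001111101 = 1110000010 = -126

-126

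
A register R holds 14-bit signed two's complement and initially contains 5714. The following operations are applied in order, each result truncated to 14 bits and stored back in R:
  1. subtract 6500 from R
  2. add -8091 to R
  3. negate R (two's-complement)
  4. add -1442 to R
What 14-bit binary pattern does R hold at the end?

01110100001011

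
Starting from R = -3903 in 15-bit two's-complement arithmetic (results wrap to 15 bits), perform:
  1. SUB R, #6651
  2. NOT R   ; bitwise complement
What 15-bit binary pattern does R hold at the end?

Start: R = -3903 = 111000011000001.
R = -3903 − 6651 = -10554 = 101011011000110
R = NOT 101011011000110 = 010100100111001 = 10553

010100100111001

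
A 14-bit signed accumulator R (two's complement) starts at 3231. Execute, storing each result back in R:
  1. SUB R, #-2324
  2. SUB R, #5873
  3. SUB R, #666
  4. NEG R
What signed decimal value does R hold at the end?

984

Start: R = 3231 = 00110010011111.
R = 3231 − (-2324) = 5555 = 01010110110011
R = 5555 − 5873 = -318 = 11111011000010
R = -318 − 666 = -984 = 11110000101000
R = −(-984) = 984 = 00001111011000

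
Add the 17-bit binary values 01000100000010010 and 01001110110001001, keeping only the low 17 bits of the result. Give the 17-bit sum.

10010010110011011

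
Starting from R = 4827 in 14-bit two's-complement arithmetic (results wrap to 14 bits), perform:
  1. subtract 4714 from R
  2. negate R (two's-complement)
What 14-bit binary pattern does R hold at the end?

Start: R = 4827 = 01001011011011.
R = 4827 − 4714 = 113 = 00000001110001
R = −(113) = -113 = 11111110001111

11111110001111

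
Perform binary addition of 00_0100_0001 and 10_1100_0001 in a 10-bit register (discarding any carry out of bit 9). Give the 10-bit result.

  0001000001
+ 1011000001
= 1100000010

1100000010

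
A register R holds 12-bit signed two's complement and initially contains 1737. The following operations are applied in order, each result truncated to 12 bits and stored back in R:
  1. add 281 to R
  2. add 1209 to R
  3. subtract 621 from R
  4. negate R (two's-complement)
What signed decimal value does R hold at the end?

Start: R = 1737 = 011011001001.
R = 1737 + 281 = 2018 = 011111100010
R = 2018 + 1209 = 3227; wraps to -869 = 110010011011
R = -869 − 621 = -1490 = 101000101110
R = −(-1490) = 1490 = 010111010010

1490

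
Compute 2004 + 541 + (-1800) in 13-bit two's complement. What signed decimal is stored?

745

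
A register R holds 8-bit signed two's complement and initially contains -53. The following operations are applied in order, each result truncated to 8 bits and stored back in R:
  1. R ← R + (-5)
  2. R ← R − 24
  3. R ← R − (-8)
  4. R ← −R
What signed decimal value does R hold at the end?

74

Start: R = -53 = 11001011.
R = -53 + (-5) = -58 = 11000110
R = -58 − 24 = -82 = 10101110
R = -82 − (-8) = -74 = 10110110
R = −(-74) = 74 = 01001010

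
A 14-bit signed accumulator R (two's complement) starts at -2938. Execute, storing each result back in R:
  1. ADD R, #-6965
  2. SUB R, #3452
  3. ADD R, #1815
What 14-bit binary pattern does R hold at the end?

01001011101100

Start: R = -2938 = 11010010000110.
R = -2938 + (-6965) = -9903; wraps to 6481 = 01100101010001
R = 6481 − 3452 = 3029 = 00101111010101
R = 3029 + 1815 = 4844 = 01001011101100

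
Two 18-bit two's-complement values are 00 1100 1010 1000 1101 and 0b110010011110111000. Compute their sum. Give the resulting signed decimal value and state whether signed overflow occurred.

-3515; no overflow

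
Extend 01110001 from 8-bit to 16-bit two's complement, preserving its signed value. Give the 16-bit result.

0000000001110001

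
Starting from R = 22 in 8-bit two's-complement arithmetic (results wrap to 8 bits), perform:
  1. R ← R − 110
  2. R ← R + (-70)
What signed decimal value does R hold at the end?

98

Start: R = 22 = 00010110.
R = 22 − 110 = -88 = 10101000
R = -88 + (-70) = -158; wraps to 98 = 01100010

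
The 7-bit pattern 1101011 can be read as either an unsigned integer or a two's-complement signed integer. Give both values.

unsigned = 107, signed = -21

Unsigned: 1101011 = 107.
Signed: MSB=1 → 107 − 128 = -21.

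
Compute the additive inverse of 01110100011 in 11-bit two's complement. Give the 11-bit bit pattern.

10001011101

Invert: 10001011100. Add 1: 10001011101.
Check: 01110100011 = 931, 10001011101 = -931.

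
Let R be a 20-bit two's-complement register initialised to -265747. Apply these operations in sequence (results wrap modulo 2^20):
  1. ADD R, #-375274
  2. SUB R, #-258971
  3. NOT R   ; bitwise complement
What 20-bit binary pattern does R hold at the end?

Start: R = -265747 = 10111111000111101101.
R = -265747 + (-375274) = -641021; wraps to 407555 = 01100011100000000011
R = 407555 − (-258971) = 666526; wraps to -382050 = 10100010101110011110
R = NOT 10100010101110011110 = 01011101010001100001 = 382049

01011101010001100001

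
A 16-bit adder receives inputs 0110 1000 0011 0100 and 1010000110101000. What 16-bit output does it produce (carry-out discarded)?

0000100111011100

  0110100000110100
+ 1010000110101000
= 0000100111011100  (discard carry-out 1)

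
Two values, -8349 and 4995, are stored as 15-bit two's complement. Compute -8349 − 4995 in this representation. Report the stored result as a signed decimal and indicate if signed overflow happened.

-8349 → 101111101100011
4995 → 001001110000011
Subtract via negate-and-add: invert 001001110000011 + 1 = 110110001111101 (i.e. -4995).
  101111101100011
+ 110110001111101
= 100101111100000  (discard carry-out 1)
Result 100101111100000: MSB = 1 → 19424 − 32768 = -13344.
Both addends (after negating the subtrahend) are negative and so is the stored result: no signed overflow.

-13344; no overflow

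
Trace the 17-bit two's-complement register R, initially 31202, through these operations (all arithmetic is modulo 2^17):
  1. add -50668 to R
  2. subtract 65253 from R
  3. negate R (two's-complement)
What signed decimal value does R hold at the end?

-46353

Start: R = 31202 = 00111100111100010.
R = 31202 + (-50668) = -19466 = 11011001111110110
R = -19466 − 65253 = -84719; wraps to 46353 = 01011010100010001
R = −(46353) = -46353 = 10100101011101111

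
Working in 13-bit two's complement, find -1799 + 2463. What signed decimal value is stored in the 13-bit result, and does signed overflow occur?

-1799 → 1100011111001
2463 → 0100110011111
  1100011111001
+ 0100110011111
= 0001010011000  (discard carry-out 1)
Result 0001010011000: MSB = 0 → value 664.
Addends have opposite signs, so signed overflow cannot occur.

664; no overflow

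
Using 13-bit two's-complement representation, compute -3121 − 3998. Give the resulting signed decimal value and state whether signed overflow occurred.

1073; overflow

-3121 → 1001111001111
3998 → 0111110011110
Subtract via negate-and-add: invert 0111110011110 + 1 = 1000001100010 (i.e. -3998).
  1001111001111
+ 1000001100010
= 0010000110001  (discard carry-out 1)
Result 0010000110001: MSB = 0 → value 1073.
Both addends (after negating the subtrahend) are negative but the stored result is non-negative: signed overflow. The true value -3121 − 3998 = -7119 lies outside [-4096, 4095].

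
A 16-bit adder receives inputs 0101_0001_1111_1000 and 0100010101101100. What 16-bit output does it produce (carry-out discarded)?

1001011101100100

  0101000111111000
+ 0100010101101100
= 1001011101100100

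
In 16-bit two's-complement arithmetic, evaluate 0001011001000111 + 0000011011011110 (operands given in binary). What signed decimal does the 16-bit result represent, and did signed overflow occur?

7461; no overflow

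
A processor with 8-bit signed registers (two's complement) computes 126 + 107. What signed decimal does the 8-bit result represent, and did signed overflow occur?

126 → 01111110
107 → 01101011
  01111110
+ 01101011
= 11101001
Result 11101001: MSB = 1 → 233 − 256 = -23.
Both addends are non-negative but the stored result is negative: signed overflow. The true value 126 + 107 = 233 lies outside [-128, 127].

-23; overflow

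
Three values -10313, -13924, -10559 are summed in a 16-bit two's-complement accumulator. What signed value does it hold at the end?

30740

-10313 + (-13924) = -24237 (1010000101010011)
-24237 + (-10559) = -34796 → wraps to 30740 (0111100000010100)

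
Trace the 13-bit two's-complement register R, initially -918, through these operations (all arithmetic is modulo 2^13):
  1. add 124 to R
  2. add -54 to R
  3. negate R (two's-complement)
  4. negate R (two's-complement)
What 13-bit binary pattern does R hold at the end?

1110010110000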